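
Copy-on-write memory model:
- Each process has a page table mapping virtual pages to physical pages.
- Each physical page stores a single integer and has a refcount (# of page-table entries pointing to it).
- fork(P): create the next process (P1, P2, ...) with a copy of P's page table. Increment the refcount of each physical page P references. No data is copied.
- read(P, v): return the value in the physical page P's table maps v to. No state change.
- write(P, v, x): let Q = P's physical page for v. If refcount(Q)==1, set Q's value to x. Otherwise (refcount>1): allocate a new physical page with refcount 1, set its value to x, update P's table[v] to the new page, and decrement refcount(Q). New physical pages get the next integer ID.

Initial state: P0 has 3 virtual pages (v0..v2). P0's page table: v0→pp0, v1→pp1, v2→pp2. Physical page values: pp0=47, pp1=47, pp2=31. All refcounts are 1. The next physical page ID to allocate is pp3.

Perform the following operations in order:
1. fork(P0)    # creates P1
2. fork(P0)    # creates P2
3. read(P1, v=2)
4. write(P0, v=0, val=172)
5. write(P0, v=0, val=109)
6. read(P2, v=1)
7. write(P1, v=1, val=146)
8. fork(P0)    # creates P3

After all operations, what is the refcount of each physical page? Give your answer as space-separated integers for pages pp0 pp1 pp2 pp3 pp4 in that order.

Op 1: fork(P0) -> P1. 3 ppages; refcounts: pp0:2 pp1:2 pp2:2
Op 2: fork(P0) -> P2. 3 ppages; refcounts: pp0:3 pp1:3 pp2:3
Op 3: read(P1, v2) -> 31. No state change.
Op 4: write(P0, v0, 172). refcount(pp0)=3>1 -> COPY to pp3. 4 ppages; refcounts: pp0:2 pp1:3 pp2:3 pp3:1
Op 5: write(P0, v0, 109). refcount(pp3)=1 -> write in place. 4 ppages; refcounts: pp0:2 pp1:3 pp2:3 pp3:1
Op 6: read(P2, v1) -> 47. No state change.
Op 7: write(P1, v1, 146). refcount(pp1)=3>1 -> COPY to pp4. 5 ppages; refcounts: pp0:2 pp1:2 pp2:3 pp3:1 pp4:1
Op 8: fork(P0) -> P3. 5 ppages; refcounts: pp0:2 pp1:3 pp2:4 pp3:2 pp4:1

Answer: 2 3 4 2 1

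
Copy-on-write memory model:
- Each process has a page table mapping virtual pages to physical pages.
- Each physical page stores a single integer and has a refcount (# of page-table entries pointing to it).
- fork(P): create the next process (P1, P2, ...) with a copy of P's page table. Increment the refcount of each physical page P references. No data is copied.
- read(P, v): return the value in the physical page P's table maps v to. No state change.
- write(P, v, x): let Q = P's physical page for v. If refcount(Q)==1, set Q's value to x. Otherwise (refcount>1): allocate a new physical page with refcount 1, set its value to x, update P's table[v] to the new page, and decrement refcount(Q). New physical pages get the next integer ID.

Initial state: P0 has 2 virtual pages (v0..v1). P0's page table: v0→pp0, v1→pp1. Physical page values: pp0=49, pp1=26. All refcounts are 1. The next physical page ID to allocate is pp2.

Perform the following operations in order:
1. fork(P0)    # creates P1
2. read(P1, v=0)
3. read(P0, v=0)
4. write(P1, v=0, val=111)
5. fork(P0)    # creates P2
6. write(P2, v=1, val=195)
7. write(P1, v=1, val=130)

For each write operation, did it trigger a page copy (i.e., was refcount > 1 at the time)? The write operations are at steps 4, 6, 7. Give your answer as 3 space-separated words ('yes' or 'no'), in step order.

Op 1: fork(P0) -> P1. 2 ppages; refcounts: pp0:2 pp1:2
Op 2: read(P1, v0) -> 49. No state change.
Op 3: read(P0, v0) -> 49. No state change.
Op 4: write(P1, v0, 111). refcount(pp0)=2>1 -> COPY to pp2. 3 ppages; refcounts: pp0:1 pp1:2 pp2:1
Op 5: fork(P0) -> P2. 3 ppages; refcounts: pp0:2 pp1:3 pp2:1
Op 6: write(P2, v1, 195). refcount(pp1)=3>1 -> COPY to pp3. 4 ppages; refcounts: pp0:2 pp1:2 pp2:1 pp3:1
Op 7: write(P1, v1, 130). refcount(pp1)=2>1 -> COPY to pp4. 5 ppages; refcounts: pp0:2 pp1:1 pp2:1 pp3:1 pp4:1

yes yes yes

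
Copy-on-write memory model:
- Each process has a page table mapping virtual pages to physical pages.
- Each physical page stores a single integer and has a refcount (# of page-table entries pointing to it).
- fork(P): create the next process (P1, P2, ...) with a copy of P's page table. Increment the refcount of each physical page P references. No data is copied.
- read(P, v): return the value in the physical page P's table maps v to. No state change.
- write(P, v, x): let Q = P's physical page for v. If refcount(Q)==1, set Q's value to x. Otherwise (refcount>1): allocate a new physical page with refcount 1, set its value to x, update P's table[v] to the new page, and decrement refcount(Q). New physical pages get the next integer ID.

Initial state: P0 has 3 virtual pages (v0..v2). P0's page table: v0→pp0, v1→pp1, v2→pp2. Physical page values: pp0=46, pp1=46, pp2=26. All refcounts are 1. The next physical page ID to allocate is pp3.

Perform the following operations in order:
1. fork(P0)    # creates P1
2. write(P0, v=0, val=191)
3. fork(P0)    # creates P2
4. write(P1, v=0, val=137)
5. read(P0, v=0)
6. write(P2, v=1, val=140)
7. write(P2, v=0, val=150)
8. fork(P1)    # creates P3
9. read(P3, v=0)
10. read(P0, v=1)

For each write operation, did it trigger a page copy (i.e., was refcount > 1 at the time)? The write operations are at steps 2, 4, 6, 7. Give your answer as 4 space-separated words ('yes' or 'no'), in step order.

Op 1: fork(P0) -> P1. 3 ppages; refcounts: pp0:2 pp1:2 pp2:2
Op 2: write(P0, v0, 191). refcount(pp0)=2>1 -> COPY to pp3. 4 ppages; refcounts: pp0:1 pp1:2 pp2:2 pp3:1
Op 3: fork(P0) -> P2. 4 ppages; refcounts: pp0:1 pp1:3 pp2:3 pp3:2
Op 4: write(P1, v0, 137). refcount(pp0)=1 -> write in place. 4 ppages; refcounts: pp0:1 pp1:3 pp2:3 pp3:2
Op 5: read(P0, v0) -> 191. No state change.
Op 6: write(P2, v1, 140). refcount(pp1)=3>1 -> COPY to pp4. 5 ppages; refcounts: pp0:1 pp1:2 pp2:3 pp3:2 pp4:1
Op 7: write(P2, v0, 150). refcount(pp3)=2>1 -> COPY to pp5. 6 ppages; refcounts: pp0:1 pp1:2 pp2:3 pp3:1 pp4:1 pp5:1
Op 8: fork(P1) -> P3. 6 ppages; refcounts: pp0:2 pp1:3 pp2:4 pp3:1 pp4:1 pp5:1
Op 9: read(P3, v0) -> 137. No state change.
Op 10: read(P0, v1) -> 46. No state change.

yes no yes yes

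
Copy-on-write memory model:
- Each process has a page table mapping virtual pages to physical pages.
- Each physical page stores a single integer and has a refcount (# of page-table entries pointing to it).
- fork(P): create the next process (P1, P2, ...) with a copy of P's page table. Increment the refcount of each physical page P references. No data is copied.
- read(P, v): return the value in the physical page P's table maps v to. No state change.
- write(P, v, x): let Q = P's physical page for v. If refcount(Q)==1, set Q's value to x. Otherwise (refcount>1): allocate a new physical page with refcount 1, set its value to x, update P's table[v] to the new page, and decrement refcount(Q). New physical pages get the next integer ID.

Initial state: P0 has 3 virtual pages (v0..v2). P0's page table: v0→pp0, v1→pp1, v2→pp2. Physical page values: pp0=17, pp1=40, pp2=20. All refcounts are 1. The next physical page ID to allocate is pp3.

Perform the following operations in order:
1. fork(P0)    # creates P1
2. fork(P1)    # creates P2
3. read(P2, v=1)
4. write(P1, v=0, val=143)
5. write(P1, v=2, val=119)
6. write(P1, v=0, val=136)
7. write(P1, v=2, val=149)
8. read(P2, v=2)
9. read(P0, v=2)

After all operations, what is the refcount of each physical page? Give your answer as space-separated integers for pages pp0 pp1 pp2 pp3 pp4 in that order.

Answer: 2 3 2 1 1

Derivation:
Op 1: fork(P0) -> P1. 3 ppages; refcounts: pp0:2 pp1:2 pp2:2
Op 2: fork(P1) -> P2. 3 ppages; refcounts: pp0:3 pp1:3 pp2:3
Op 3: read(P2, v1) -> 40. No state change.
Op 4: write(P1, v0, 143). refcount(pp0)=3>1 -> COPY to pp3. 4 ppages; refcounts: pp0:2 pp1:3 pp2:3 pp3:1
Op 5: write(P1, v2, 119). refcount(pp2)=3>1 -> COPY to pp4. 5 ppages; refcounts: pp0:2 pp1:3 pp2:2 pp3:1 pp4:1
Op 6: write(P1, v0, 136). refcount(pp3)=1 -> write in place. 5 ppages; refcounts: pp0:2 pp1:3 pp2:2 pp3:1 pp4:1
Op 7: write(P1, v2, 149). refcount(pp4)=1 -> write in place. 5 ppages; refcounts: pp0:2 pp1:3 pp2:2 pp3:1 pp4:1
Op 8: read(P2, v2) -> 20. No state change.
Op 9: read(P0, v2) -> 20. No state change.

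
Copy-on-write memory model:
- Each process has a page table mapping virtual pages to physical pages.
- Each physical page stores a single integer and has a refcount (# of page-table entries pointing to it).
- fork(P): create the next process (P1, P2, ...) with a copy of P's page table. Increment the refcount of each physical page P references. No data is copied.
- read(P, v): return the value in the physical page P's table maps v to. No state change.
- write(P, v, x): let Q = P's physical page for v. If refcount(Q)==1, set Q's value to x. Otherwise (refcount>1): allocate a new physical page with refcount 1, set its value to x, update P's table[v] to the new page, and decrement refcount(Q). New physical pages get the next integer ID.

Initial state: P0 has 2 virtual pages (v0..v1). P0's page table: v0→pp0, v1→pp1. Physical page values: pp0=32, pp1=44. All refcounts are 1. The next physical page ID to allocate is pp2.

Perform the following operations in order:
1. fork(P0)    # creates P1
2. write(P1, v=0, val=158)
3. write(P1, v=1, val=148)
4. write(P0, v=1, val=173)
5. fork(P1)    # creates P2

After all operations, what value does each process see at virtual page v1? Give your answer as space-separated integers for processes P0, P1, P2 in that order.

Answer: 173 148 148

Derivation:
Op 1: fork(P0) -> P1. 2 ppages; refcounts: pp0:2 pp1:2
Op 2: write(P1, v0, 158). refcount(pp0)=2>1 -> COPY to pp2. 3 ppages; refcounts: pp0:1 pp1:2 pp2:1
Op 3: write(P1, v1, 148). refcount(pp1)=2>1 -> COPY to pp3. 4 ppages; refcounts: pp0:1 pp1:1 pp2:1 pp3:1
Op 4: write(P0, v1, 173). refcount(pp1)=1 -> write in place. 4 ppages; refcounts: pp0:1 pp1:1 pp2:1 pp3:1
Op 5: fork(P1) -> P2. 4 ppages; refcounts: pp0:1 pp1:1 pp2:2 pp3:2
P0: v1 -> pp1 = 173
P1: v1 -> pp3 = 148
P2: v1 -> pp3 = 148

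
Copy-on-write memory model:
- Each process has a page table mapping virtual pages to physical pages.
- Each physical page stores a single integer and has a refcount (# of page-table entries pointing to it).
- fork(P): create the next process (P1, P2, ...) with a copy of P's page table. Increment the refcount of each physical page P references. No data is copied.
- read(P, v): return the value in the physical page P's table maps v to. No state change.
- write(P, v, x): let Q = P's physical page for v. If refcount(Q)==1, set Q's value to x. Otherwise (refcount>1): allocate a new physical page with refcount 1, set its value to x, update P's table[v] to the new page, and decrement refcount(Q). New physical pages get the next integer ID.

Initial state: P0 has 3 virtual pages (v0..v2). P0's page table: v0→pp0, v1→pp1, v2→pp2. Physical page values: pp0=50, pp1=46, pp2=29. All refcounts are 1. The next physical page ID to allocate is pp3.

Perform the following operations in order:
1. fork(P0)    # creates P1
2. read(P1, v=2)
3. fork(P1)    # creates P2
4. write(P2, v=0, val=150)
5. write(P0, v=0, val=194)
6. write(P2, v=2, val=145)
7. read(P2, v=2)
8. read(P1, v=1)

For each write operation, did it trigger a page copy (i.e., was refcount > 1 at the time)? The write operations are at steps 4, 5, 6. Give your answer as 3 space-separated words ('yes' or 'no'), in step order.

Op 1: fork(P0) -> P1. 3 ppages; refcounts: pp0:2 pp1:2 pp2:2
Op 2: read(P1, v2) -> 29. No state change.
Op 3: fork(P1) -> P2. 3 ppages; refcounts: pp0:3 pp1:3 pp2:3
Op 4: write(P2, v0, 150). refcount(pp0)=3>1 -> COPY to pp3. 4 ppages; refcounts: pp0:2 pp1:3 pp2:3 pp3:1
Op 5: write(P0, v0, 194). refcount(pp0)=2>1 -> COPY to pp4. 5 ppages; refcounts: pp0:1 pp1:3 pp2:3 pp3:1 pp4:1
Op 6: write(P2, v2, 145). refcount(pp2)=3>1 -> COPY to pp5. 6 ppages; refcounts: pp0:1 pp1:3 pp2:2 pp3:1 pp4:1 pp5:1
Op 7: read(P2, v2) -> 145. No state change.
Op 8: read(P1, v1) -> 46. No state change.

yes yes yes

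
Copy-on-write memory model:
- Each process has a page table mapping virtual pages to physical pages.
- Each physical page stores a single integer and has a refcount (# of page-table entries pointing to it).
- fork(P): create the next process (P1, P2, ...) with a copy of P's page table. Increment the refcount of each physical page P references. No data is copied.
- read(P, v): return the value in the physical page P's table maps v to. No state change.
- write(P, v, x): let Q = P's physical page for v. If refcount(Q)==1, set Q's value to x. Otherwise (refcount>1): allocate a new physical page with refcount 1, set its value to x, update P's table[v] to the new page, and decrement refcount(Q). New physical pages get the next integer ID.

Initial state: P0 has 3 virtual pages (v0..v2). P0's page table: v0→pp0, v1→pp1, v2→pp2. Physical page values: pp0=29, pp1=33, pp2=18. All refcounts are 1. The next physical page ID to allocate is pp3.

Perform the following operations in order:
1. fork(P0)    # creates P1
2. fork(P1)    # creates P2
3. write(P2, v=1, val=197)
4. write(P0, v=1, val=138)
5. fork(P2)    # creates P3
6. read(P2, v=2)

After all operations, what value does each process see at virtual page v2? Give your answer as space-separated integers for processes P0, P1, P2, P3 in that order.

Op 1: fork(P0) -> P1. 3 ppages; refcounts: pp0:2 pp1:2 pp2:2
Op 2: fork(P1) -> P2. 3 ppages; refcounts: pp0:3 pp1:3 pp2:3
Op 3: write(P2, v1, 197). refcount(pp1)=3>1 -> COPY to pp3. 4 ppages; refcounts: pp0:3 pp1:2 pp2:3 pp3:1
Op 4: write(P0, v1, 138). refcount(pp1)=2>1 -> COPY to pp4. 5 ppages; refcounts: pp0:3 pp1:1 pp2:3 pp3:1 pp4:1
Op 5: fork(P2) -> P3. 5 ppages; refcounts: pp0:4 pp1:1 pp2:4 pp3:2 pp4:1
Op 6: read(P2, v2) -> 18. No state change.
P0: v2 -> pp2 = 18
P1: v2 -> pp2 = 18
P2: v2 -> pp2 = 18
P3: v2 -> pp2 = 18

Answer: 18 18 18 18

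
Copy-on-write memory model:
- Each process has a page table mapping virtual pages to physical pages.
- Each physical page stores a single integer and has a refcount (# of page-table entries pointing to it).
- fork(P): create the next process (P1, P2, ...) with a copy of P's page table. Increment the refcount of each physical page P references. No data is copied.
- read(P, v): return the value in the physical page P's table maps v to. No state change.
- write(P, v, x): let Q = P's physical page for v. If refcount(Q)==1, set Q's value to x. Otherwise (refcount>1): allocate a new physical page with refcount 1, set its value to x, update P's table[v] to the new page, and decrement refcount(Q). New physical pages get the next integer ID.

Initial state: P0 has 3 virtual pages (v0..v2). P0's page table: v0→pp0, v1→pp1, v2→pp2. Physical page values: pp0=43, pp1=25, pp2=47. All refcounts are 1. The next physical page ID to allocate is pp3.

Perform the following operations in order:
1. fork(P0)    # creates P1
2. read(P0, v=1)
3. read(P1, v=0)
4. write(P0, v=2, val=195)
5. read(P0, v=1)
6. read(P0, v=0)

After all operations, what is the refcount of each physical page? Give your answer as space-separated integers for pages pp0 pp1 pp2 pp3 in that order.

Answer: 2 2 1 1

Derivation:
Op 1: fork(P0) -> P1. 3 ppages; refcounts: pp0:2 pp1:2 pp2:2
Op 2: read(P0, v1) -> 25. No state change.
Op 3: read(P1, v0) -> 43. No state change.
Op 4: write(P0, v2, 195). refcount(pp2)=2>1 -> COPY to pp3. 4 ppages; refcounts: pp0:2 pp1:2 pp2:1 pp3:1
Op 5: read(P0, v1) -> 25. No state change.
Op 6: read(P0, v0) -> 43. No state change.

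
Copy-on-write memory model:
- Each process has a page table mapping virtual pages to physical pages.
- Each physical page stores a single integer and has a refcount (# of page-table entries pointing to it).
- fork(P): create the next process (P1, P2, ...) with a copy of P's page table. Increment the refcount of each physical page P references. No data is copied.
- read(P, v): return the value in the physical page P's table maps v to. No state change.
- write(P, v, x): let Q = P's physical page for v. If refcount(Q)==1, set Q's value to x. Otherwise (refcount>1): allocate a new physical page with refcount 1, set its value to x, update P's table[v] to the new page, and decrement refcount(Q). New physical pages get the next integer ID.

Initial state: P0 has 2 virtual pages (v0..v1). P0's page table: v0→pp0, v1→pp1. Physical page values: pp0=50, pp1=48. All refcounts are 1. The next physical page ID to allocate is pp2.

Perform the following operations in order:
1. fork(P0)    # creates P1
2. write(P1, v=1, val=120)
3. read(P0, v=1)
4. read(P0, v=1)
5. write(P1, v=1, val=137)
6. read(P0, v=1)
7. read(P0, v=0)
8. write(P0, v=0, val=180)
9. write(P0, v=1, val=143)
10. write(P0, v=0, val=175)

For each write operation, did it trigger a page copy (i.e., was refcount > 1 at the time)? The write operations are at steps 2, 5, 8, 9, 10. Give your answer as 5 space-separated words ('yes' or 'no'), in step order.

Op 1: fork(P0) -> P1. 2 ppages; refcounts: pp0:2 pp1:2
Op 2: write(P1, v1, 120). refcount(pp1)=2>1 -> COPY to pp2. 3 ppages; refcounts: pp0:2 pp1:1 pp2:1
Op 3: read(P0, v1) -> 48. No state change.
Op 4: read(P0, v1) -> 48. No state change.
Op 5: write(P1, v1, 137). refcount(pp2)=1 -> write in place. 3 ppages; refcounts: pp0:2 pp1:1 pp2:1
Op 6: read(P0, v1) -> 48. No state change.
Op 7: read(P0, v0) -> 50. No state change.
Op 8: write(P0, v0, 180). refcount(pp0)=2>1 -> COPY to pp3. 4 ppages; refcounts: pp0:1 pp1:1 pp2:1 pp3:1
Op 9: write(P0, v1, 143). refcount(pp1)=1 -> write in place. 4 ppages; refcounts: pp0:1 pp1:1 pp2:1 pp3:1
Op 10: write(P0, v0, 175). refcount(pp3)=1 -> write in place. 4 ppages; refcounts: pp0:1 pp1:1 pp2:1 pp3:1

yes no yes no no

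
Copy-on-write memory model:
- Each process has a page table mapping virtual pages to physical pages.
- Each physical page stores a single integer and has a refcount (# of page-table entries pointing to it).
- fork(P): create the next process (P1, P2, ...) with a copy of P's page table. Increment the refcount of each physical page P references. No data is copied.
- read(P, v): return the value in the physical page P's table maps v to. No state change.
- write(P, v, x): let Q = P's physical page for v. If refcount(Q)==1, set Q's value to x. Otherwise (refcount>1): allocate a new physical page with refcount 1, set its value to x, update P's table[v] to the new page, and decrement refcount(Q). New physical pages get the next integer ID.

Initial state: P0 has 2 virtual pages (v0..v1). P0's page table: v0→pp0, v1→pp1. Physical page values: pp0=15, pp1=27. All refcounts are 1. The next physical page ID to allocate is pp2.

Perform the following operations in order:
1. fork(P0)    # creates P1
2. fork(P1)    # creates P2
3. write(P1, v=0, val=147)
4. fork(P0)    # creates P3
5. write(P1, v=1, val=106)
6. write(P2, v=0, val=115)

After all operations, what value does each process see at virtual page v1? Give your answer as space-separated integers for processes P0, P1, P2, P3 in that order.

Answer: 27 106 27 27

Derivation:
Op 1: fork(P0) -> P1. 2 ppages; refcounts: pp0:2 pp1:2
Op 2: fork(P1) -> P2. 2 ppages; refcounts: pp0:3 pp1:3
Op 3: write(P1, v0, 147). refcount(pp0)=3>1 -> COPY to pp2. 3 ppages; refcounts: pp0:2 pp1:3 pp2:1
Op 4: fork(P0) -> P3. 3 ppages; refcounts: pp0:3 pp1:4 pp2:1
Op 5: write(P1, v1, 106). refcount(pp1)=4>1 -> COPY to pp3. 4 ppages; refcounts: pp0:3 pp1:3 pp2:1 pp3:1
Op 6: write(P2, v0, 115). refcount(pp0)=3>1 -> COPY to pp4. 5 ppages; refcounts: pp0:2 pp1:3 pp2:1 pp3:1 pp4:1
P0: v1 -> pp1 = 27
P1: v1 -> pp3 = 106
P2: v1 -> pp1 = 27
P3: v1 -> pp1 = 27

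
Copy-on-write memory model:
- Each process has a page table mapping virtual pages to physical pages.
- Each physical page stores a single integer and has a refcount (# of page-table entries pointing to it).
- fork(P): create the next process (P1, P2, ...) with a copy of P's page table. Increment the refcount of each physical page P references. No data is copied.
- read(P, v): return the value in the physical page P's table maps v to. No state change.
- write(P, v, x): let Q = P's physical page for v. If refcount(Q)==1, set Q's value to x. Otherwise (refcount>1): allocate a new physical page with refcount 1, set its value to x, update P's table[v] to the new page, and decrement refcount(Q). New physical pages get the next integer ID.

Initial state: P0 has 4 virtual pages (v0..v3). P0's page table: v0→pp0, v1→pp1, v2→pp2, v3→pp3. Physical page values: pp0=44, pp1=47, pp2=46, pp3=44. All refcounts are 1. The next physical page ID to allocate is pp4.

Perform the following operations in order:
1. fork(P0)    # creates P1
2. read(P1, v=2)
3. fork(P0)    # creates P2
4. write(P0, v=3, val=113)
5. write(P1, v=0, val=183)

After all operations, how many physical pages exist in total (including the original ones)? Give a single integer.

Op 1: fork(P0) -> P1. 4 ppages; refcounts: pp0:2 pp1:2 pp2:2 pp3:2
Op 2: read(P1, v2) -> 46. No state change.
Op 3: fork(P0) -> P2. 4 ppages; refcounts: pp0:3 pp1:3 pp2:3 pp3:3
Op 4: write(P0, v3, 113). refcount(pp3)=3>1 -> COPY to pp4. 5 ppages; refcounts: pp0:3 pp1:3 pp2:3 pp3:2 pp4:1
Op 5: write(P1, v0, 183). refcount(pp0)=3>1 -> COPY to pp5. 6 ppages; refcounts: pp0:2 pp1:3 pp2:3 pp3:2 pp4:1 pp5:1

Answer: 6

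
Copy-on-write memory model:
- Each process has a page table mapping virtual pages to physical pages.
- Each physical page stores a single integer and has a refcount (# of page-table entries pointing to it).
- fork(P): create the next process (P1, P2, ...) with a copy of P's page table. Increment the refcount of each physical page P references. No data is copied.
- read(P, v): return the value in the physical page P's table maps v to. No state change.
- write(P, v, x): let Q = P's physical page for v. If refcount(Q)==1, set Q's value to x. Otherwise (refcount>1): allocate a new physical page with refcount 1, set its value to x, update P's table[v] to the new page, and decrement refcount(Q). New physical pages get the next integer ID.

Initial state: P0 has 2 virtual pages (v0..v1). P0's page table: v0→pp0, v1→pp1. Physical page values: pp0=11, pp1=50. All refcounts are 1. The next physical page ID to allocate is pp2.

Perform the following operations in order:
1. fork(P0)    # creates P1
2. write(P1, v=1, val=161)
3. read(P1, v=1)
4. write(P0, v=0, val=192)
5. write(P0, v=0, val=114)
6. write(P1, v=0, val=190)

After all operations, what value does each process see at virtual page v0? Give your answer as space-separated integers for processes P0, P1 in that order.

Answer: 114 190

Derivation:
Op 1: fork(P0) -> P1. 2 ppages; refcounts: pp0:2 pp1:2
Op 2: write(P1, v1, 161). refcount(pp1)=2>1 -> COPY to pp2. 3 ppages; refcounts: pp0:2 pp1:1 pp2:1
Op 3: read(P1, v1) -> 161. No state change.
Op 4: write(P0, v0, 192). refcount(pp0)=2>1 -> COPY to pp3. 4 ppages; refcounts: pp0:1 pp1:1 pp2:1 pp3:1
Op 5: write(P0, v0, 114). refcount(pp3)=1 -> write in place. 4 ppages; refcounts: pp0:1 pp1:1 pp2:1 pp3:1
Op 6: write(P1, v0, 190). refcount(pp0)=1 -> write in place. 4 ppages; refcounts: pp0:1 pp1:1 pp2:1 pp3:1
P0: v0 -> pp3 = 114
P1: v0 -> pp0 = 190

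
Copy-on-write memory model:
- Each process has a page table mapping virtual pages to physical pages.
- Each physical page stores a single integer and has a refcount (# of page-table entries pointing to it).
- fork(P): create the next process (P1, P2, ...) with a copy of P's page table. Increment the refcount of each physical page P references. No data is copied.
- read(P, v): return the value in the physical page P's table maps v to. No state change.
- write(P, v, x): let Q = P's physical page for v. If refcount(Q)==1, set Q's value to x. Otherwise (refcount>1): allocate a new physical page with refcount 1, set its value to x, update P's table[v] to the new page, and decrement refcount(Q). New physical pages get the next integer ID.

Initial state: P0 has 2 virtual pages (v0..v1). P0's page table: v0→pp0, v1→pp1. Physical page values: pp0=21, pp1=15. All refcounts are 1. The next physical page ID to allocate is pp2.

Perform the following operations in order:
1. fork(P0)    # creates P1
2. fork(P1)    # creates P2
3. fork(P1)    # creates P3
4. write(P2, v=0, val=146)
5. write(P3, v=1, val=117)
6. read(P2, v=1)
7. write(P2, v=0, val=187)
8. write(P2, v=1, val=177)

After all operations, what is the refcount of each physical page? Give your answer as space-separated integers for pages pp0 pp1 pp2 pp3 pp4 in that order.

Op 1: fork(P0) -> P1. 2 ppages; refcounts: pp0:2 pp1:2
Op 2: fork(P1) -> P2. 2 ppages; refcounts: pp0:3 pp1:3
Op 3: fork(P1) -> P3. 2 ppages; refcounts: pp0:4 pp1:4
Op 4: write(P2, v0, 146). refcount(pp0)=4>1 -> COPY to pp2. 3 ppages; refcounts: pp0:3 pp1:4 pp2:1
Op 5: write(P3, v1, 117). refcount(pp1)=4>1 -> COPY to pp3. 4 ppages; refcounts: pp0:3 pp1:3 pp2:1 pp3:1
Op 6: read(P2, v1) -> 15. No state change.
Op 7: write(P2, v0, 187). refcount(pp2)=1 -> write in place. 4 ppages; refcounts: pp0:3 pp1:3 pp2:1 pp3:1
Op 8: write(P2, v1, 177). refcount(pp1)=3>1 -> COPY to pp4. 5 ppages; refcounts: pp0:3 pp1:2 pp2:1 pp3:1 pp4:1

Answer: 3 2 1 1 1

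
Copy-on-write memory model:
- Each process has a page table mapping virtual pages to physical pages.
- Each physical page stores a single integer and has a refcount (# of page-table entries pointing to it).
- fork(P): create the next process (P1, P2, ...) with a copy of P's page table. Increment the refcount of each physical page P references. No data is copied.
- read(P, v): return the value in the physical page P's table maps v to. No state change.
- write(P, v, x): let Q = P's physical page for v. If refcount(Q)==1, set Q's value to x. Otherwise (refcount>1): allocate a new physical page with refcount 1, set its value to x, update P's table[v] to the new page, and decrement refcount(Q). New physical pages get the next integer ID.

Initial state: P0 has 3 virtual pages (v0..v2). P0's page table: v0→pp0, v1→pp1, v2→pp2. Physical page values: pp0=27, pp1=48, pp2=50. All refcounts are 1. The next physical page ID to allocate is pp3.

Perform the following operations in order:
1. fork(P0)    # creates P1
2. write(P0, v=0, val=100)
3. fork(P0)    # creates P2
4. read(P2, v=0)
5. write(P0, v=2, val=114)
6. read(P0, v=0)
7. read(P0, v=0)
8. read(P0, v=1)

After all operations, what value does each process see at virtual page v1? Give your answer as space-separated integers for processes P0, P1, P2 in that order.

Answer: 48 48 48

Derivation:
Op 1: fork(P0) -> P1. 3 ppages; refcounts: pp0:2 pp1:2 pp2:2
Op 2: write(P0, v0, 100). refcount(pp0)=2>1 -> COPY to pp3. 4 ppages; refcounts: pp0:1 pp1:2 pp2:2 pp3:1
Op 3: fork(P0) -> P2. 4 ppages; refcounts: pp0:1 pp1:3 pp2:3 pp3:2
Op 4: read(P2, v0) -> 100. No state change.
Op 5: write(P0, v2, 114). refcount(pp2)=3>1 -> COPY to pp4. 5 ppages; refcounts: pp0:1 pp1:3 pp2:2 pp3:2 pp4:1
Op 6: read(P0, v0) -> 100. No state change.
Op 7: read(P0, v0) -> 100. No state change.
Op 8: read(P0, v1) -> 48. No state change.
P0: v1 -> pp1 = 48
P1: v1 -> pp1 = 48
P2: v1 -> pp1 = 48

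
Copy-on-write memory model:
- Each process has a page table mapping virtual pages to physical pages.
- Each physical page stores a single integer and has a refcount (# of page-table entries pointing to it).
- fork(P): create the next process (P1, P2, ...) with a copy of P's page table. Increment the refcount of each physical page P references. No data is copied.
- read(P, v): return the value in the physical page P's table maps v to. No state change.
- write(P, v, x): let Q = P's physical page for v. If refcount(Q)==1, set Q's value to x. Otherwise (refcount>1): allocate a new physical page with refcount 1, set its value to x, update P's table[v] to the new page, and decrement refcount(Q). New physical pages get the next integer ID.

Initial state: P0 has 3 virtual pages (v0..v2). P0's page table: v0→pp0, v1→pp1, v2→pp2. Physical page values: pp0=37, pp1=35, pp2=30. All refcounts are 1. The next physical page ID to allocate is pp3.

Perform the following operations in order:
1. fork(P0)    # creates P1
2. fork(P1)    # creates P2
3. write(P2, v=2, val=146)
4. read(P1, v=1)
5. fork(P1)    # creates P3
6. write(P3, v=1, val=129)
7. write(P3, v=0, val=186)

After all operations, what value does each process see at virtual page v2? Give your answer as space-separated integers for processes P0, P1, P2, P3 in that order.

Op 1: fork(P0) -> P1. 3 ppages; refcounts: pp0:2 pp1:2 pp2:2
Op 2: fork(P1) -> P2. 3 ppages; refcounts: pp0:3 pp1:3 pp2:3
Op 3: write(P2, v2, 146). refcount(pp2)=3>1 -> COPY to pp3. 4 ppages; refcounts: pp0:3 pp1:3 pp2:2 pp3:1
Op 4: read(P1, v1) -> 35. No state change.
Op 5: fork(P1) -> P3. 4 ppages; refcounts: pp0:4 pp1:4 pp2:3 pp3:1
Op 6: write(P3, v1, 129). refcount(pp1)=4>1 -> COPY to pp4. 5 ppages; refcounts: pp0:4 pp1:3 pp2:3 pp3:1 pp4:1
Op 7: write(P3, v0, 186). refcount(pp0)=4>1 -> COPY to pp5. 6 ppages; refcounts: pp0:3 pp1:3 pp2:3 pp3:1 pp4:1 pp5:1
P0: v2 -> pp2 = 30
P1: v2 -> pp2 = 30
P2: v2 -> pp3 = 146
P3: v2 -> pp2 = 30

Answer: 30 30 146 30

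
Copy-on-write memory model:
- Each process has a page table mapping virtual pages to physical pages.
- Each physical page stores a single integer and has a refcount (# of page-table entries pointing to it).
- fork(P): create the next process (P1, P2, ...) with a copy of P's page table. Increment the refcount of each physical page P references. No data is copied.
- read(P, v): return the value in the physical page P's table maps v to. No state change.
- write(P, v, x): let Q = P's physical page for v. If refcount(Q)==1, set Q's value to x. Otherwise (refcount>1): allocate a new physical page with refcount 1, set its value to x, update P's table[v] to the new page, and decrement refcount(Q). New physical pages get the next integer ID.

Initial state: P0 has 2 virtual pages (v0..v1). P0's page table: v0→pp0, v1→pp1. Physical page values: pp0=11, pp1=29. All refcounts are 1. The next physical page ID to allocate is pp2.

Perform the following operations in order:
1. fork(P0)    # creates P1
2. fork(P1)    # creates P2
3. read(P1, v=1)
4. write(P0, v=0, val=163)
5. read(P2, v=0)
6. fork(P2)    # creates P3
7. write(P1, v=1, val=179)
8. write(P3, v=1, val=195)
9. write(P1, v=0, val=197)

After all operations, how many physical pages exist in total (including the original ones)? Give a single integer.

Answer: 6

Derivation:
Op 1: fork(P0) -> P1. 2 ppages; refcounts: pp0:2 pp1:2
Op 2: fork(P1) -> P2. 2 ppages; refcounts: pp0:3 pp1:3
Op 3: read(P1, v1) -> 29. No state change.
Op 4: write(P0, v0, 163). refcount(pp0)=3>1 -> COPY to pp2. 3 ppages; refcounts: pp0:2 pp1:3 pp2:1
Op 5: read(P2, v0) -> 11. No state change.
Op 6: fork(P2) -> P3. 3 ppages; refcounts: pp0:3 pp1:4 pp2:1
Op 7: write(P1, v1, 179). refcount(pp1)=4>1 -> COPY to pp3. 4 ppages; refcounts: pp0:3 pp1:3 pp2:1 pp3:1
Op 8: write(P3, v1, 195). refcount(pp1)=3>1 -> COPY to pp4. 5 ppages; refcounts: pp0:3 pp1:2 pp2:1 pp3:1 pp4:1
Op 9: write(P1, v0, 197). refcount(pp0)=3>1 -> COPY to pp5. 6 ppages; refcounts: pp0:2 pp1:2 pp2:1 pp3:1 pp4:1 pp5:1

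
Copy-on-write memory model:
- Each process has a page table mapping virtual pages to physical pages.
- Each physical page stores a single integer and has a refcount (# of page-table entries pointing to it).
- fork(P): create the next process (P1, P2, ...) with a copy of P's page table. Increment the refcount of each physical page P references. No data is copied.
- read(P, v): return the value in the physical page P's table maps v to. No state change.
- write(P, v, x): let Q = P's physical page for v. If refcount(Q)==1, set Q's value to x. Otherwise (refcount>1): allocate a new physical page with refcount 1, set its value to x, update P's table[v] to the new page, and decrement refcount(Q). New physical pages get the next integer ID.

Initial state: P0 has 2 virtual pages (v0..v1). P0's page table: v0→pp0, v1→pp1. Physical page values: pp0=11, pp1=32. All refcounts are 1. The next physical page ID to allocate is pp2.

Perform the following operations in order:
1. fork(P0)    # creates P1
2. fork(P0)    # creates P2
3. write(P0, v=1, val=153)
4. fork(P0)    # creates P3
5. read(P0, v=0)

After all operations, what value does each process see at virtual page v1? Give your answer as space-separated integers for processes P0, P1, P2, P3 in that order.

Answer: 153 32 32 153

Derivation:
Op 1: fork(P0) -> P1. 2 ppages; refcounts: pp0:2 pp1:2
Op 2: fork(P0) -> P2. 2 ppages; refcounts: pp0:3 pp1:3
Op 3: write(P0, v1, 153). refcount(pp1)=3>1 -> COPY to pp2. 3 ppages; refcounts: pp0:3 pp1:2 pp2:1
Op 4: fork(P0) -> P3. 3 ppages; refcounts: pp0:4 pp1:2 pp2:2
Op 5: read(P0, v0) -> 11. No state change.
P0: v1 -> pp2 = 153
P1: v1 -> pp1 = 32
P2: v1 -> pp1 = 32
P3: v1 -> pp2 = 153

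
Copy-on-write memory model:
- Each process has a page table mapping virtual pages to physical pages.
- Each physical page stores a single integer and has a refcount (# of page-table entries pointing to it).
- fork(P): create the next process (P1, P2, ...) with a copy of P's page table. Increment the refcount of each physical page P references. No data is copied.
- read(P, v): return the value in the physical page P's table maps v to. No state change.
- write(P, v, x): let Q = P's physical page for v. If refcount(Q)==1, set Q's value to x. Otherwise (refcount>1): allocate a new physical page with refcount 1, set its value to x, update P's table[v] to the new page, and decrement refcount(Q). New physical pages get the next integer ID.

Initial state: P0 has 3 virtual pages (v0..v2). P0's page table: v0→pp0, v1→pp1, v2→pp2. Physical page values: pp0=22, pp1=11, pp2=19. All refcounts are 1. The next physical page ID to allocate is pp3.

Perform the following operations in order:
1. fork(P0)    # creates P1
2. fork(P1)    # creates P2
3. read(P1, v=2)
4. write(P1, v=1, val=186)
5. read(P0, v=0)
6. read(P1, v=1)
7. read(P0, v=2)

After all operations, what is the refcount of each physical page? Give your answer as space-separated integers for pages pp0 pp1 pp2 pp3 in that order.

Answer: 3 2 3 1

Derivation:
Op 1: fork(P0) -> P1. 3 ppages; refcounts: pp0:2 pp1:2 pp2:2
Op 2: fork(P1) -> P2. 3 ppages; refcounts: pp0:3 pp1:3 pp2:3
Op 3: read(P1, v2) -> 19. No state change.
Op 4: write(P1, v1, 186). refcount(pp1)=3>1 -> COPY to pp3. 4 ppages; refcounts: pp0:3 pp1:2 pp2:3 pp3:1
Op 5: read(P0, v0) -> 22. No state change.
Op 6: read(P1, v1) -> 186. No state change.
Op 7: read(P0, v2) -> 19. No state change.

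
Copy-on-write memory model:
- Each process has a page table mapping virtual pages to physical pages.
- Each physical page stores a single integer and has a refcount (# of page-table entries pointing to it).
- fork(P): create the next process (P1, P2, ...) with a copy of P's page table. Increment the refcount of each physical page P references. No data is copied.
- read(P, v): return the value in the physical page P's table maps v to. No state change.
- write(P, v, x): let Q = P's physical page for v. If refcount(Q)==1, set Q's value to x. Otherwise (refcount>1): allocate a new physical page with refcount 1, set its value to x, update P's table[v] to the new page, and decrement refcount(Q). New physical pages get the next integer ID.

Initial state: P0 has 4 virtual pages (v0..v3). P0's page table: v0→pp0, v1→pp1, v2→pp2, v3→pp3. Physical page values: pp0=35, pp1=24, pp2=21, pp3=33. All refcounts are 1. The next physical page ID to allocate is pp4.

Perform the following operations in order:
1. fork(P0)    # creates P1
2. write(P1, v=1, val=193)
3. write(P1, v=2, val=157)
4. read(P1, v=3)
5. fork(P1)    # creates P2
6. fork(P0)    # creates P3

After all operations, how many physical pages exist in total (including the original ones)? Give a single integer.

Answer: 6

Derivation:
Op 1: fork(P0) -> P1. 4 ppages; refcounts: pp0:2 pp1:2 pp2:2 pp3:2
Op 2: write(P1, v1, 193). refcount(pp1)=2>1 -> COPY to pp4. 5 ppages; refcounts: pp0:2 pp1:1 pp2:2 pp3:2 pp4:1
Op 3: write(P1, v2, 157). refcount(pp2)=2>1 -> COPY to pp5. 6 ppages; refcounts: pp0:2 pp1:1 pp2:1 pp3:2 pp4:1 pp5:1
Op 4: read(P1, v3) -> 33. No state change.
Op 5: fork(P1) -> P2. 6 ppages; refcounts: pp0:3 pp1:1 pp2:1 pp3:3 pp4:2 pp5:2
Op 6: fork(P0) -> P3. 6 ppages; refcounts: pp0:4 pp1:2 pp2:2 pp3:4 pp4:2 pp5:2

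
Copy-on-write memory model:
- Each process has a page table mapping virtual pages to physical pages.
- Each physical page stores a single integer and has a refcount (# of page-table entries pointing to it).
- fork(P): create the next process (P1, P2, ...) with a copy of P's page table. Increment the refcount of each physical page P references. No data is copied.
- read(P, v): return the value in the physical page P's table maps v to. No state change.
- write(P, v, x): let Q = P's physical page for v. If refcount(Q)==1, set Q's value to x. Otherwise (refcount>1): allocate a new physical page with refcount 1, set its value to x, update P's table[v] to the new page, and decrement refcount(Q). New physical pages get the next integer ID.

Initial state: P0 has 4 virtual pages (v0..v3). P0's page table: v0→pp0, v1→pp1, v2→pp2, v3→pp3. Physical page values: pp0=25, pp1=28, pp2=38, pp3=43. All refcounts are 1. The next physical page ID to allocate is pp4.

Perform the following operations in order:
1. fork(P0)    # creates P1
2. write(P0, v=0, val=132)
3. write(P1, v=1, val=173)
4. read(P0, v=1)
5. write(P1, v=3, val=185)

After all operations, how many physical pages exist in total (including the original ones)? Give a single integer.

Op 1: fork(P0) -> P1. 4 ppages; refcounts: pp0:2 pp1:2 pp2:2 pp3:2
Op 2: write(P0, v0, 132). refcount(pp0)=2>1 -> COPY to pp4. 5 ppages; refcounts: pp0:1 pp1:2 pp2:2 pp3:2 pp4:1
Op 3: write(P1, v1, 173). refcount(pp1)=2>1 -> COPY to pp5. 6 ppages; refcounts: pp0:1 pp1:1 pp2:2 pp3:2 pp4:1 pp5:1
Op 4: read(P0, v1) -> 28. No state change.
Op 5: write(P1, v3, 185). refcount(pp3)=2>1 -> COPY to pp6. 7 ppages; refcounts: pp0:1 pp1:1 pp2:2 pp3:1 pp4:1 pp5:1 pp6:1

Answer: 7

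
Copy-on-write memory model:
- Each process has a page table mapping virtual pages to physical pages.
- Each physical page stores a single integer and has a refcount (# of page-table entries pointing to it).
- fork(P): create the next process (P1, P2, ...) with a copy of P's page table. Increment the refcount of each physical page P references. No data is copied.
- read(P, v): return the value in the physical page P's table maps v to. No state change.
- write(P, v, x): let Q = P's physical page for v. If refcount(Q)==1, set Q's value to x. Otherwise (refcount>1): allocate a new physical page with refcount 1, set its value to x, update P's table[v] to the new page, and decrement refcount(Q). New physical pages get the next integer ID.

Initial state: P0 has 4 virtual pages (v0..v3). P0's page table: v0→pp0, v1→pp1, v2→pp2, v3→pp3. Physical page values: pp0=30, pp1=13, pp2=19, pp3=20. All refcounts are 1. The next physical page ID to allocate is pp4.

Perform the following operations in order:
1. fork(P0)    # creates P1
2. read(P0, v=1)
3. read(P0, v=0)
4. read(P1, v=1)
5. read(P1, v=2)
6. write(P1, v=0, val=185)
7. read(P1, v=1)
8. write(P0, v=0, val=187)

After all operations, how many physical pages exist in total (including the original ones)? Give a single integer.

Answer: 5

Derivation:
Op 1: fork(P0) -> P1. 4 ppages; refcounts: pp0:2 pp1:2 pp2:2 pp3:2
Op 2: read(P0, v1) -> 13. No state change.
Op 3: read(P0, v0) -> 30. No state change.
Op 4: read(P1, v1) -> 13. No state change.
Op 5: read(P1, v2) -> 19. No state change.
Op 6: write(P1, v0, 185). refcount(pp0)=2>1 -> COPY to pp4. 5 ppages; refcounts: pp0:1 pp1:2 pp2:2 pp3:2 pp4:1
Op 7: read(P1, v1) -> 13. No state change.
Op 8: write(P0, v0, 187). refcount(pp0)=1 -> write in place. 5 ppages; refcounts: pp0:1 pp1:2 pp2:2 pp3:2 pp4:1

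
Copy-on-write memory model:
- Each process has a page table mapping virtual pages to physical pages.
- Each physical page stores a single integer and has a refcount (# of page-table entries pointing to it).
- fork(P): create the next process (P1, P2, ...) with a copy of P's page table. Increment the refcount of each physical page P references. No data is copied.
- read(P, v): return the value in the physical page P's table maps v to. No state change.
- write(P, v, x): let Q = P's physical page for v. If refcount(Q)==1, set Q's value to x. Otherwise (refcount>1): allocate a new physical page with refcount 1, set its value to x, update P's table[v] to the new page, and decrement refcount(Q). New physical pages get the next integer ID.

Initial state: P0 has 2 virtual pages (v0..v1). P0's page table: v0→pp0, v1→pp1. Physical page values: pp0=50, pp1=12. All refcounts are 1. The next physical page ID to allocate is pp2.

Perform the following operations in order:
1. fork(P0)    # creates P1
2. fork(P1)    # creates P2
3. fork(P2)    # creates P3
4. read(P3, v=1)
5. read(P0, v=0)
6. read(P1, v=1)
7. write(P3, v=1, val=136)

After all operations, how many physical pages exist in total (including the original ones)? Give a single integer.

Answer: 3

Derivation:
Op 1: fork(P0) -> P1. 2 ppages; refcounts: pp0:2 pp1:2
Op 2: fork(P1) -> P2. 2 ppages; refcounts: pp0:3 pp1:3
Op 3: fork(P2) -> P3. 2 ppages; refcounts: pp0:4 pp1:4
Op 4: read(P3, v1) -> 12. No state change.
Op 5: read(P0, v0) -> 50. No state change.
Op 6: read(P1, v1) -> 12. No state change.
Op 7: write(P3, v1, 136). refcount(pp1)=4>1 -> COPY to pp2. 3 ppages; refcounts: pp0:4 pp1:3 pp2:1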